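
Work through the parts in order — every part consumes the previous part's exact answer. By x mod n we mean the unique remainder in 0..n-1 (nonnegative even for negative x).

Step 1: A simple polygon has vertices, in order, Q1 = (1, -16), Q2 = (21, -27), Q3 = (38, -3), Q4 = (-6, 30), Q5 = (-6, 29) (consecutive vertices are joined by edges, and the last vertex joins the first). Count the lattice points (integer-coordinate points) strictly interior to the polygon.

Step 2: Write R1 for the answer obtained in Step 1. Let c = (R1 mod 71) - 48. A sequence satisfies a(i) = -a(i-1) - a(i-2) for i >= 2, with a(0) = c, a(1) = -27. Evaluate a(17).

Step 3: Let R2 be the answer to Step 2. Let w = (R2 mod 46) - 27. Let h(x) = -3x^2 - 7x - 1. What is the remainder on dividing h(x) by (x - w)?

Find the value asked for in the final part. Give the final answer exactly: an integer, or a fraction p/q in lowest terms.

Step 1: cross terms: (1*-27 - 21*-16)=309, (21*-3 - 38*-27)=963, (38*30 - -6*-3)=1122, (-6*29 - -6*30)=6, (-6*-16 - 1*29)=67; twice the area = |2467| = 2467; area = 2467/2; boundary points = 1 + 1 + 11 + 1 + 1 = 15; strictly interior points = area - boundary/2 + 1 = 1227; answer 1227
Step 2: R1 = 1227; c = -28; a(2) = -1*(-27) - 1*(-28) = 55; iterating: a(2)=55, a(3)=-28, a(4)=-27, a(5)=55, a(6)=-28, a(7)=-27, a(8)=55, a(9)=-28, a(10)=-27, a(11)=55, a(12)=-28, a(13)=-27, a(14)=55, a(15)=-28, a(16)=-27, a(17)=55; answer 55
Step 3: R2 = 55; w = -18; remainder = value at the root: -3*(-18)^2 - 7*(-18)^1 - 1 = (-972) + (126) + (-1) = -847; answer -847

-847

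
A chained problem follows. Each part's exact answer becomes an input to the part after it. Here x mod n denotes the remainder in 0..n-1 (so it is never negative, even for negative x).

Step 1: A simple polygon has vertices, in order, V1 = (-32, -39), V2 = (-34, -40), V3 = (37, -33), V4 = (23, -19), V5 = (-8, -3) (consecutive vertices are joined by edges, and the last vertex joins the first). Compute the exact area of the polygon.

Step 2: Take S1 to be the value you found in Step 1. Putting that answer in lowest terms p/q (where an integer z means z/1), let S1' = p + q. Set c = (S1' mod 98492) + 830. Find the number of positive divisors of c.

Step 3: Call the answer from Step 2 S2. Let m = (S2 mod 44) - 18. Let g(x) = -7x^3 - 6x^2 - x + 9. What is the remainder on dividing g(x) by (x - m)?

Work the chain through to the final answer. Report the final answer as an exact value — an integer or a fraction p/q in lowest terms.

18055

Step 1: cross terms: (-32*-40 - -34*-39)=-46, (-34*-33 - 37*-40)=2602, (37*-19 - 23*-33)=56, (23*-3 - -8*-19)=-221, (-8*-39 - -32*-3)=216; twice the area = |2607| = 2607; area = 2607/2; answer 2607/2
Step 2: S1 = 2607/2; threaded value p + q = 2609; c = 3439; 3439 = 19 * 181; number of divisors = (1+1) * (1+1) = 4; answer 4
Step 3: S2 = 4; m = -14; remainder = value at the root: -7*(-14)^3 - 6*(-14)^2 - 1*(-14)^1 + 9 = (19208) + (-1176) + (14) + (9) = 18055; answer 18055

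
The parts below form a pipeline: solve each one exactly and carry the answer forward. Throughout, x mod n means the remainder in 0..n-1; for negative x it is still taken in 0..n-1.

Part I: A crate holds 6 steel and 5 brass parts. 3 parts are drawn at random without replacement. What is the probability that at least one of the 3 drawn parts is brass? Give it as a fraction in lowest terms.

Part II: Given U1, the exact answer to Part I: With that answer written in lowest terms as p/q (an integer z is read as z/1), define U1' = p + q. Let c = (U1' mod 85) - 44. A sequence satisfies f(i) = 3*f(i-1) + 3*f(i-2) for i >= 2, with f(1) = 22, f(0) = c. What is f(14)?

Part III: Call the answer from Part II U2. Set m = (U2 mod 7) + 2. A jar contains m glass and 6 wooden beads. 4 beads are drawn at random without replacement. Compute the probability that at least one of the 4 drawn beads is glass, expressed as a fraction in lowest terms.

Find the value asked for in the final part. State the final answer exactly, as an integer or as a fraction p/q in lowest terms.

Part I: total draws C(11,3) = 165; complement C(6,3) = 20; favorable 165 - 20 = 145; P = 29/33; answer 29/33
Part II: U1 = 29/33; threaded value p + q = 62; c = 18; f(2) = 3*(22) + 3*(18) = 120; iterating: f(2)=120, f(3)=426, f(4)=1638, f(5)=6192, f(6)=23490, f(7)=89046, f(8)=337608, f(9)=1279962, f(10)=4852710, f(11)=18398016, f(12)=69752178, f(13)=264450582, f(14)=1002608280; answer 1002608280
Part III: U2 = 1002608280; m = 4; total draws C(10,4) = 210; complement C(6,4) = 15; favorable 210 - 15 = 195; P = 13/14; answer 13/14

13/14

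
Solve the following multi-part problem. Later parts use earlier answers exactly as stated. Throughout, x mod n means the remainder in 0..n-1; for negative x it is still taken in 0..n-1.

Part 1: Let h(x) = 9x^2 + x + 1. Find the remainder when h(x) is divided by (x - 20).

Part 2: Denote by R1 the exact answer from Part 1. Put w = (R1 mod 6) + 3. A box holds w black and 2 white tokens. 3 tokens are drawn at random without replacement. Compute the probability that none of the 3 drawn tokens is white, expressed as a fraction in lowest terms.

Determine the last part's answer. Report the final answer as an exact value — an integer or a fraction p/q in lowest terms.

Part 1: remainder = value at the root: 9*(20)^2 + 1*(20)^1 + 1 = (3600) + (20) + (1) = 3621; answer 3621
Part 2: R1 = 3621; w = 6; total draws C(8,3) = 56; favorable C(6,3) = 20; P = 5/14; answer 5/14

5/14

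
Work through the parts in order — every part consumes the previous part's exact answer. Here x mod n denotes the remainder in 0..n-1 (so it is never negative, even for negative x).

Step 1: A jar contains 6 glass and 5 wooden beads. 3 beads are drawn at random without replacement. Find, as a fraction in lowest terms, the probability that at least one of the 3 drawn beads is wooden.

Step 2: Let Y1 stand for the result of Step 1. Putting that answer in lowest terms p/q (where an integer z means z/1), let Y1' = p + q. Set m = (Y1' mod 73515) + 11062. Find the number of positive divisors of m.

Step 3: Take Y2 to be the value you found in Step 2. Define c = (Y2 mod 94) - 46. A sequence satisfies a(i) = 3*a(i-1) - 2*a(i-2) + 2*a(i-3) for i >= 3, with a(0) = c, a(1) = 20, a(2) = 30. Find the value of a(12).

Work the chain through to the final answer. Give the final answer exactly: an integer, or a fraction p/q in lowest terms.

33070

Step 1: total draws C(11,3) = 165; complement C(6,3) = 20; favorable 165 - 20 = 145; P = 29/33; answer 29/33
Step 2: Y1 = 29/33; threaded value p + q = 62; m = 11124; 11124 = 2^2 * 3^3 * 103; number of divisors = (2+1) * (3+1) * (1+1) = 24; answer 24
Step 3: Y2 = 24; c = -22; a(3) = 3*(30) - 2*(20) + 2*(-22) = 6; iterating: a(3)=6, a(4)=-2, a(5)=42, a(6)=142, a(7)=338, a(8)=814, a(9)=2050, a(10)=5198, a(11)=13122, a(12)=33070; answer 33070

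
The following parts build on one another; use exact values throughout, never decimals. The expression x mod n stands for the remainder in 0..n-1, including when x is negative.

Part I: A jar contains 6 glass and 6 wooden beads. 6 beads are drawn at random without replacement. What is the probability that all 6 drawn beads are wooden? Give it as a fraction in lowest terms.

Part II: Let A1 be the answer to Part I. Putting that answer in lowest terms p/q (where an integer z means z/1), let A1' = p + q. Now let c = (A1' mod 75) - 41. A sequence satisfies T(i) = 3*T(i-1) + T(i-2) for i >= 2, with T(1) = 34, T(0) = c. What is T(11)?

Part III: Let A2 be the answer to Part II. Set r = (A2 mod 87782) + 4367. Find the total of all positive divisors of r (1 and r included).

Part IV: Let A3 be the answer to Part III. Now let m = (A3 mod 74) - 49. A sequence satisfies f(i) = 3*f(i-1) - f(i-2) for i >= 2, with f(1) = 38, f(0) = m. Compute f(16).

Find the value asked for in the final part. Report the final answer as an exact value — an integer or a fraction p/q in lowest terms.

68631062

Part I: total draws C(12,6) = 924; favorable C(6,6) = 1; P = 1/924; answer 1/924
Part II: A1 = 1/924; threaded value p + q = 925; c = -16; T(2) = 3*(34) + 1*(-16) = 86; iterating: T(2)=86, T(3)=292, T(4)=962, T(5)=3178, T(6)=10496, T(7)=34666, T(8)=114494, T(9)=378148, T(10)=1248938, T(11)=4124962; answer 4124962
Part III: A2 = 4124962; r = 91357; 91357 = 7 * 31 * 421; sigma = (1 + 7) * (1 + 31) * (1 + 421) = 8 * 32 * 422 = 108032; answer 108032
Part IV: A3 = 108032; m = 17; f(2) = 3*(38) - 1*(17) = 97; iterating: f(2)=97, f(3)=253, f(4)=662, f(5)=1733, f(6)=4537, f(7)=11878, f(8)=31097, f(9)=81413, f(10)=213142, f(11)=558013, f(12)=1460897, f(13)=3824678, f(14)=10013137, f(15)=26214733, f(16)=68631062; answer 68631062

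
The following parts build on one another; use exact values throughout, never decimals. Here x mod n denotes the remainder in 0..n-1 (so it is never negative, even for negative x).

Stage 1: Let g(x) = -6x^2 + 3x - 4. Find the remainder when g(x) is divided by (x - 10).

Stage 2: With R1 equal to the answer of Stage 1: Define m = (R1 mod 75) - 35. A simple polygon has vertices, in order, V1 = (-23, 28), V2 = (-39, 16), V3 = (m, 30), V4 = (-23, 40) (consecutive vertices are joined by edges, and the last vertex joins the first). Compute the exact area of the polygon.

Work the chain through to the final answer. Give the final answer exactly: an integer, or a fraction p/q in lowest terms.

Stage 1: remainder = value at the root: -6*(10)^2 + 3*(10)^1 - 4 = (-600) + (30) + (-4) = -574; answer -574
Stage 2: R1 = -574; m = -9; cross terms: (-23*16 - -39*28)=724, (-39*30 - -9*16)=-1026, (-9*40 - -23*30)=330, (-23*28 - -23*40)=276; twice the area = |304| = 304; area = 152; answer 152

152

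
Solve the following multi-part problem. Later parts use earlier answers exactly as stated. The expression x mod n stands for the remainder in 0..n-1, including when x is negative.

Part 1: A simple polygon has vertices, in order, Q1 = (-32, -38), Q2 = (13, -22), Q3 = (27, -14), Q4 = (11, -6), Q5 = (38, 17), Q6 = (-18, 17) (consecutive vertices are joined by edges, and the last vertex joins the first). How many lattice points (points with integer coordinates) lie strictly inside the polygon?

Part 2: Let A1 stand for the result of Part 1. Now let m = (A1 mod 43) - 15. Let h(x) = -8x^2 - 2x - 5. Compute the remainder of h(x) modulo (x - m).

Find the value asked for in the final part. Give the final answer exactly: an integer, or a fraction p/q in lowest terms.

Part 1: cross terms: (-32*-22 - 13*-38)=1198, (13*-14 - 27*-22)=412, (27*-6 - 11*-14)=-8, (11*17 - 38*-6)=415, (38*17 - -18*17)=952, (-18*-38 - -32*17)=1228; twice the area = |4197| = 4197; area = 4197/2; boundary points = 1 + 2 + 8 + 1 + 56 + 1 = 69; strictly interior points = area - boundary/2 + 1 = 2065; answer 2065
Part 2: A1 = 2065; m = -14; remainder = value at the root: -8*(-14)^2 - 2*(-14)^1 - 5 = (-1568) + (28) + (-5) = -1545; answer -1545

-1545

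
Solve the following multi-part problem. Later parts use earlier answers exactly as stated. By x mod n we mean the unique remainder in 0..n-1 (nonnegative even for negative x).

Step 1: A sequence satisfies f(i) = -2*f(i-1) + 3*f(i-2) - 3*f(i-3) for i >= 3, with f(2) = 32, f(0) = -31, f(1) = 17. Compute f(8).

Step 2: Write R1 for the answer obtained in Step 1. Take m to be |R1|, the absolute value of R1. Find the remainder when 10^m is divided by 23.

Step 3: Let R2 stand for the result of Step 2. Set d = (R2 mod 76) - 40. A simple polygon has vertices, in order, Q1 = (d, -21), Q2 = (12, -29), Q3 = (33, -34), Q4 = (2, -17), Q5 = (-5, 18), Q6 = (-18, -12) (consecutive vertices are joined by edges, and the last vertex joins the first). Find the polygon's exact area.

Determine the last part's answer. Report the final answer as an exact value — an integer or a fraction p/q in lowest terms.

1327/2

Step 1: f(3) = -2*(32) + 3*(17) - 3*(-31) = 80; iterating: f(3)=80, f(4)=-115, f(5)=374, f(6)=-1333, f(7)=4133, f(8)=-13387; answer -13387
Step 2: R1 = -13387; m = 13387; squarings mod 23: 10^1=10, 10^2=8, 10^4=18, 10^8=2, 10^16=4, 10^32=16, 10^64=3, 10^128=9, 10^256=12, 10^512=6, 10^1024=13, 10^2048=8, 10^4096=18, 10^8192=2; 10^13387 = 10^1 * 10^2 * 10^8 * 10^64 * 10^1024 * 10^4096 * 10^8192 = 22 (mod 23); answer 22
Step 3: R2 = 22; d = -18; cross terms: (-18*-29 - 12*-21)=774, (12*-34 - 33*-29)=549, (33*-17 - 2*-34)=-493, (2*18 - -5*-17)=-49, (-5*-12 - -18*18)=384, (-18*-21 - -18*-12)=162; twice the area = |1327| = 1327; area = 1327/2; answer 1327/2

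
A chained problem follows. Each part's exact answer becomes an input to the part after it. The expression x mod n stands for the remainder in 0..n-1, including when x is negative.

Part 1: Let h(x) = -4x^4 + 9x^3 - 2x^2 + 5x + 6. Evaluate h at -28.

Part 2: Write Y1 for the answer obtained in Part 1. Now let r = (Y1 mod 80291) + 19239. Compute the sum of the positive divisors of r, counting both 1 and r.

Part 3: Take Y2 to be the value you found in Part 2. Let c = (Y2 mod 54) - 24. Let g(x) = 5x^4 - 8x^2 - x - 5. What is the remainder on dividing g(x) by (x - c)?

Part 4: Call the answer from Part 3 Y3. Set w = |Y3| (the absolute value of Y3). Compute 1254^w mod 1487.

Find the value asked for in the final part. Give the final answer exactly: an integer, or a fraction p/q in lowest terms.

943

Part 1: -4*(-28)^4 + 9*(-28)^3 - 2*(-28)^2 + 5*(-28)^1 + 6 = (-2458624) + (-197568) + (-1568) + (-140) + (6) = -2657894; answer -2657894
Part 2: Y1 = -2657894; r = 91239; 91239 = 3 * 17 * 1789; sigma = (1 + 3) * (1 + 17) * (1 + 1789) = 4 * 18 * 1790 = 128880; answer 128880
Part 3: Y2 = 128880; c = 12; remainder = value at the root: 5*(12)^4 - 8*(12)^2 - 1*(12)^1 - 5 = (103680) + (-1152) + (-12) + (-5) = 102511; answer 102511
Part 4: Y3 = 102511; w = 102511; squarings mod 1487: 1254^1=1254, 1254^2=757, 1254^4=554, 1254^8=594, 1254^16=417, 1254^32=1397, 1254^64=665, 1254^128=586, 1254^256=1386, 1254^512=1279, 1254^1024=141, 1254^2048=550, 1254^4096=639, 1254^8192=883, 1254^16384=501, 1254^32768=1185, 1254^65536=497; 1254^102511 = 1254^1 * 1254^2 * 1254^4 * 1254^8 * 1254^32 * 1254^64 * 1254^4096 * 1254^32768 * 1254^65536 = 943 (mod 1487); answer 943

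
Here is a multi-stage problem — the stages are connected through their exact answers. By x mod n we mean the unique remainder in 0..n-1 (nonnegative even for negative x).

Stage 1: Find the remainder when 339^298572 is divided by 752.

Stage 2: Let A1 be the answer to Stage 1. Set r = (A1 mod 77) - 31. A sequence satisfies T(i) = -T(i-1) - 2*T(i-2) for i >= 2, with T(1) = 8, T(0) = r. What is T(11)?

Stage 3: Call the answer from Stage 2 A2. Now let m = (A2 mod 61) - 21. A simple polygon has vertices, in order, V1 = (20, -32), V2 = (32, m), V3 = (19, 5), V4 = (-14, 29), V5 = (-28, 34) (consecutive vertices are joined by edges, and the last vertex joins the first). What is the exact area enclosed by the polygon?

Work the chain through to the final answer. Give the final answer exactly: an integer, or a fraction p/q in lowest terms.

Stage 1: squarings mod 752: 339^1=339, 339^2=617, 339^4=177, 339^8=497, 339^16=353, 339^32=529, 339^64=97, 339^128=385, 339^256=81, 339^512=545, 339^1024=737, 339^2048=225, 339^4096=241, 339^8192=177, 339^16384=497, 339^32768=353, 339^65536=529, 339^131072=97, 339^262144=385; 339^298572 = 339^4 * 339^8 * 339^64 * 339^512 * 339^1024 * 339^2048 * 339^32768 * 339^262144 = 529 (mod 752); answer 529
Stage 2: A1 = 529; r = 36; T(2) = -1*(8) - 2*(36) = -80; iterating: T(2)=-80, T(3)=64, T(4)=96, T(5)=-224, T(6)=32, T(7)=416, T(8)=-480, T(9)=-352, T(10)=1312, T(11)=-608; answer -608
Stage 3: A2 = -608; m = -19; cross terms: (20*-19 - 32*-32)=644, (32*5 - 19*-19)=521, (19*29 - -14*5)=621, (-14*34 - -28*29)=336, (-28*-32 - 20*34)=216; twice the area = |2338| = 2338; area = 1169; answer 1169

1169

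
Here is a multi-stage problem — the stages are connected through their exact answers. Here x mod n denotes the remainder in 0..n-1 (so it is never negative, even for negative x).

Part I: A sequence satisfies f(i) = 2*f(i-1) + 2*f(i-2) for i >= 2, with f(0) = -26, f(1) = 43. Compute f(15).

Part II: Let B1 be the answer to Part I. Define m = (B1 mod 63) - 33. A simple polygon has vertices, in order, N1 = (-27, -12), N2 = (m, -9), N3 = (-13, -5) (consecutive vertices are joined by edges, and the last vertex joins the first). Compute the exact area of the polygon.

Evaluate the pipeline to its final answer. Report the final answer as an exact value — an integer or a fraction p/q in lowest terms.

Part I: f(2) = 2*(43) + 2*(-26) = 34; iterating: f(2)=34, f(3)=154, f(4)=376, f(5)=1060, f(6)=2872, f(7)=7864, f(8)=21472, f(9)=58672, f(10)=160288, f(11)=437920, f(12)=1196416, f(13)=3268672, f(14)=8930176, f(15)=24397696; answer 24397696
Part II: B1 = 24397696; m = -32; cross terms: (-27*-9 - -32*-12)=-141, (-32*-5 - -13*-9)=43, (-13*-12 - -27*-5)=21; twice the area = |-77| = 77; area = 77/2; answer 77/2

77/2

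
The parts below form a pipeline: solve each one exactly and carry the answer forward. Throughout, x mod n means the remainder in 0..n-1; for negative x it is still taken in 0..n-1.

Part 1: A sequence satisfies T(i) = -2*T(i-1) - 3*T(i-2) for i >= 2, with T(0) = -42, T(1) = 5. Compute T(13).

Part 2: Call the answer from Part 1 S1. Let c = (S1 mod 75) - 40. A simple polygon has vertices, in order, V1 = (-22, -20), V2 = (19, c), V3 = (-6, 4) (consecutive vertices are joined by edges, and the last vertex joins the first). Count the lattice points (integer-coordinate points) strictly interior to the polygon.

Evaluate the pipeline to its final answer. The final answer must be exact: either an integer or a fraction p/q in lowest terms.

Part 1: T(2) = -2*(5) - 3*(-42) = 116; iterating: T(2)=116, T(3)=-247, T(4)=146, T(5)=449, T(6)=-1336, T(7)=1325, T(8)=1358, T(9)=-6691, T(10)=9308, T(11)=1457, T(12)=-30838, T(13)=57305; answer 57305
Part 2: S1 = 57305; c = -35; cross terms: (-22*-35 - 19*-20)=1150, (19*4 - -6*-35)=-134, (-6*-20 - -22*4)=208; twice the area = |1224| = 1224; area = 612; boundary points = 1 + 1 + 8 = 10; strictly interior points = area - boundary/2 + 1 = 608; answer 608

608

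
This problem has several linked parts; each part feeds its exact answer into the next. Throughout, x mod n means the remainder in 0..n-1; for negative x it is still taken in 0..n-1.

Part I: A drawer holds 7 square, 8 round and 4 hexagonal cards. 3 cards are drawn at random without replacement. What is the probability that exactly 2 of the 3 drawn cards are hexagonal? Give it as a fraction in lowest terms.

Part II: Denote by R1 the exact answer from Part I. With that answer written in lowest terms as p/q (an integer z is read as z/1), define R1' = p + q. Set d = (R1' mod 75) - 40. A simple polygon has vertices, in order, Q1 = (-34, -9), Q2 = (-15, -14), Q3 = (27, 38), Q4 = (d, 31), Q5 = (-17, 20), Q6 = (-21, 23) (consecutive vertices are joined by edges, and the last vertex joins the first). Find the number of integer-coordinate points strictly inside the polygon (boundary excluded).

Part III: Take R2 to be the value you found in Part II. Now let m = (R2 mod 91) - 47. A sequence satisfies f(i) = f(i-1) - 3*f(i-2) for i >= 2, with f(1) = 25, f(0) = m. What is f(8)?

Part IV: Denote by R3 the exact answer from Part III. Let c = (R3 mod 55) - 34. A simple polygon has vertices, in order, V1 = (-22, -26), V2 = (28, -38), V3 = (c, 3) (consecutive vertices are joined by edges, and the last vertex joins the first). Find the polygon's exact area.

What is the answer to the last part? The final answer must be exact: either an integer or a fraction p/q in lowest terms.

863

Part I: total draws C(19,3) = 969; favorable C(4,2)*C(15,1) = 90; P = 30/323; answer 30/323
Part II: R1 = 30/323; threaded value p + q = 353; d = 13; cross terms: (-34*-14 - -15*-9)=341, (-15*38 - 27*-14)=-192, (27*31 - 13*38)=343, (13*20 - -17*31)=787, (-17*23 - -21*20)=29, (-21*-9 - -34*23)=971; twice the area = |2279| = 2279; area = 2279/2; boundary points = 1 + 2 + 7 + 1 + 1 + 1 = 13; strictly interior points = area - boundary/2 + 1 = 1134; answer 1134
Part III: R2 = 1134; m = -5; f(2) = 1*(25) - 3*(-5) = 40; iterating: f(2)=40, f(3)=-35, f(4)=-155, f(5)=-50, f(6)=415, f(7)=565, f(8)=-680; answer -680
Part IV: R3 = -680; c = 1; cross terms: (-22*-38 - 28*-26)=1564, (28*3 - 1*-38)=122, (1*-26 - -22*3)=40; twice the area = |1726| = 1726; area = 863; answer 863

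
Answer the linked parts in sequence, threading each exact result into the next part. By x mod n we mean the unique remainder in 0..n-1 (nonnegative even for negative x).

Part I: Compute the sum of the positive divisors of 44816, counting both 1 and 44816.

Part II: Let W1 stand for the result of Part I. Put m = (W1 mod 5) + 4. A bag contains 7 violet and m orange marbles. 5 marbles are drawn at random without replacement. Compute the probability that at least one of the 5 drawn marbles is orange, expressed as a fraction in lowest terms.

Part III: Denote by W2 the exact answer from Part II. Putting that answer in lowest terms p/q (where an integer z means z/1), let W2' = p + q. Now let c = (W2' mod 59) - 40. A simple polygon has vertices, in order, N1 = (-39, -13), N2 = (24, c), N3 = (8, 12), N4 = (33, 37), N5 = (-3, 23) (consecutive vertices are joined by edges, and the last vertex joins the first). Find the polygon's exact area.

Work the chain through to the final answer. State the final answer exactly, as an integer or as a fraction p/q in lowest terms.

3011/2

Part I: 44816 = 2^4 * 2801; sigma = (1 + 2 + 4 + 8 + 16) * (1 + 2801) = 31 * 2802 = 86862; answer 86862
Part II: W1 = 86862; m = 6; total draws C(13,5) = 1287; complement C(7,5) = 21; favorable 1287 - 21 = 1266; P = 422/429; answer 422/429
Part III: W2 = 422/429; threaded value p + q = 851; c = -15; cross terms: (-39*-15 - 24*-13)=897, (24*12 - 8*-15)=408, (8*37 - 33*12)=-100, (33*23 - -3*37)=870, (-3*-13 - -39*23)=936; twice the area = |3011| = 3011; area = 3011/2; answer 3011/2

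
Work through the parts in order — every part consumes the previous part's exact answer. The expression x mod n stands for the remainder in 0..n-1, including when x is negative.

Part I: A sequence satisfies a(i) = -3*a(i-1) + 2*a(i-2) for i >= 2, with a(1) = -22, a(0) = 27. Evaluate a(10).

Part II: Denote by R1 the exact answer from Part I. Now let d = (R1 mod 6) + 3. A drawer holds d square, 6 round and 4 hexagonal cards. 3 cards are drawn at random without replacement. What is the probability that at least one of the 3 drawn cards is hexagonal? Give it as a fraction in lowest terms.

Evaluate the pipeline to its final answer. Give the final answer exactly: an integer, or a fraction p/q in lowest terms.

Part I: a(2) = -3*(-22) + 2*(27) = 120; iterating: a(2)=120, a(3)=-404, a(4)=1452, a(5)=-5164, a(6)=18396, a(7)=-65516, a(8)=233340, a(9)=-831052, a(10)=2959836; answer 2959836
Part II: R1 = 2959836; d = 3; total draws C(13,3) = 286; complement C(9,3) = 84; favorable 286 - 84 = 202; P = 101/143; answer 101/143

101/143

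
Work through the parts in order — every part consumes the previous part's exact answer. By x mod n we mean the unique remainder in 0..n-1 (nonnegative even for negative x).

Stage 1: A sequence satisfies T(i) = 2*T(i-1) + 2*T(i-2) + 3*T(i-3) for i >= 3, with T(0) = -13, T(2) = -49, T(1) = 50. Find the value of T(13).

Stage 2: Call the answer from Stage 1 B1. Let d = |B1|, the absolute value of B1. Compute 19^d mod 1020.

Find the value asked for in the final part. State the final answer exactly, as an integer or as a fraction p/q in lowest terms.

421

Stage 1: T(3) = 2*(-49) + 2*(50) + 3*(-13) = -37; iterating: T(3)=-37, T(4)=-22, T(5)=-265, T(6)=-685, T(7)=-1966, T(8)=-6097, T(9)=-18181, T(10)=-54454, T(11)=-163561, T(12)=-490573, T(13)=-1471630; answer -1471630
Stage 2: B1 = -1471630; d = 1471630; squarings mod 1020: 19^1=19, 19^2=361, 19^4=781, 19^8=1, 19^16=1, 19^32=1, 19^64=1, 19^128=1, 19^256=1, 19^512=1, 19^1024=1, 19^2048=1, 19^4096=1, 19^8192=1, 19^16384=1, 19^32768=1, 19^65536=1, 19^131072=1, 19^262144=1, 19^524288=1, 19^1048576=1; 19^1471630 = 19^2 * 19^4 * 19^8 * 19^128 * 19^1024 * 19^4096 * 19^8192 * 19^16384 * 19^131072 * 19^262144 * 19^1048576 = 421 (mod 1020); answer 421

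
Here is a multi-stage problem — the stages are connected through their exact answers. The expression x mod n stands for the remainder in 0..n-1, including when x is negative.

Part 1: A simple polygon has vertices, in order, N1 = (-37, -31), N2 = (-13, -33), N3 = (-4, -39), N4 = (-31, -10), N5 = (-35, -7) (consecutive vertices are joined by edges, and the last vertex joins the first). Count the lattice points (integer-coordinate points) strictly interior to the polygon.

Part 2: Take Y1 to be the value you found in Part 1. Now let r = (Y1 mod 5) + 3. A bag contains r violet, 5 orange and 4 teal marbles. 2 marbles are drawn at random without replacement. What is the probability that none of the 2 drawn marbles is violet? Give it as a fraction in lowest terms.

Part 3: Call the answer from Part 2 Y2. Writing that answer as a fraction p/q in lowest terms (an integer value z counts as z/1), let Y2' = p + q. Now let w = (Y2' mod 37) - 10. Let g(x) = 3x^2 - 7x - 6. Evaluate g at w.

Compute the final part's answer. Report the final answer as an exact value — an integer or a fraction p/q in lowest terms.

92

Part 1: cross terms: (-37*-33 - -13*-31)=818, (-13*-39 - -4*-33)=375, (-4*-10 - -31*-39)=-1169, (-31*-7 - -35*-10)=-133, (-35*-31 - -37*-7)=826; twice the area = |717| = 717; area = 717/2; boundary points = 2 + 3 + 1 + 1 + 2 = 9; strictly interior points = area - boundary/2 + 1 = 355; answer 355
Part 2: Y1 = 355; r = 3; total draws C(12,2) = 66; favorable C(9,2) = 36; P = 6/11; answer 6/11
Part 3: Y2 = 6/11; threaded value p + q = 17; w = 7; 3*(7)^2 - 7*(7)^1 - 6 = (147) + (-49) + (-6) = 92; answer 92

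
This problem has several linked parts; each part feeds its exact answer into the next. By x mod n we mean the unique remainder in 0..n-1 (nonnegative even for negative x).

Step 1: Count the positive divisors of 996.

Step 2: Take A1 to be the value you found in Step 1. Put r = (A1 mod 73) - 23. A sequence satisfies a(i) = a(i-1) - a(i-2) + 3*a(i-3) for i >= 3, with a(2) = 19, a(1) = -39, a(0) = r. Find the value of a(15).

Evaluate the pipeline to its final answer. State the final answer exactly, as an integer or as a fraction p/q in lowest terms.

-7307

Step 1: 996 = 2^2 * 3 * 83; number of divisors = (2+1) * (1+1) * (1+1) = 12; answer 12
Step 2: A1 = 12; r = -11; a(3) = 1*(19) - 1*(-39) + 3*(-11) = 25; iterating: a(3)=25, a(4)=-111, a(5)=-79, a(6)=107, a(7)=-147, a(8)=-491, a(9)=-23, a(10)=27, a(11)=-1423, a(12)=-1519, a(13)=-15, a(14)=-2765, a(15)=-7307; answer -7307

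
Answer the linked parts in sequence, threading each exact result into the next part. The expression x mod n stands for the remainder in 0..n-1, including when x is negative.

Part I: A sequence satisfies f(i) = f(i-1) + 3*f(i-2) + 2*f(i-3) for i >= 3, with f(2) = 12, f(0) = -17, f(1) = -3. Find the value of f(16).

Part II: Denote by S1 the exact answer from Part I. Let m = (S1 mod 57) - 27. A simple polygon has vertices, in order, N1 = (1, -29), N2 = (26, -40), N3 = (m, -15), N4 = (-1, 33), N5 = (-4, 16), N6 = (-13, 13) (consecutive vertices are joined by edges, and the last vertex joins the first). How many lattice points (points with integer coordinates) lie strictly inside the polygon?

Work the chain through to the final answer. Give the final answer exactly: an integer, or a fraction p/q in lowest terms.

Part I: f(3) = 1*(12) + 3*(-3) + 2*(-17) = -31; iterating: f(3)=-31, f(4)=-1, f(5)=-70, f(6)=-135, f(7)=-347, f(8)=-892, f(9)=-2203, f(10)=-5573, f(11)=-13966, f(12)=-35091, f(13)=-88135, f(14)=-221340, f(15)=-555927, f(16)=-1396217; answer -1396217
Part II: S1 = -1396217; m = 28; cross terms: (1*-40 - 26*-29)=714, (26*-15 - 28*-40)=730, (28*33 - -1*-15)=909, (-1*16 - -4*33)=116, (-4*13 - -13*16)=156, (-13*-29 - 1*13)=364; twice the area = |2989| = 2989; area = 2989/2; boundary points = 1 + 1 + 1 + 1 + 3 + 14 = 21; strictly interior points = area - boundary/2 + 1 = 1485; answer 1485

1485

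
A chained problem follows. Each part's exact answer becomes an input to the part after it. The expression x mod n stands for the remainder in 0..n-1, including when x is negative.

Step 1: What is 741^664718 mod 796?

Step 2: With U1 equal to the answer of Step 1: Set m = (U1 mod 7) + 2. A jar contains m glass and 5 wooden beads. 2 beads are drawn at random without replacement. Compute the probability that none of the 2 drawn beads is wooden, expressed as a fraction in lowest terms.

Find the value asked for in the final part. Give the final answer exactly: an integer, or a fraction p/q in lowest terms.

Step 1: squarings mod 796: 741^1=741, 741^2=637, 741^4=605, 741^8=661, 741^16=713, 741^32=521, 741^64=5, 741^128=25, 741^256=625, 741^512=585, 741^1024=741, 741^2048=637, 741^4096=605, 741^8192=661, 741^16384=713, 741^32768=521, 741^65536=5, 741^131072=25, 741^262144=625, 741^524288=585; 741^664718 = 741^2 * 741^4 * 741^8 * 741^128 * 741^1024 * 741^8192 * 741^131072 * 741^524288 = 521 (mod 796); answer 521
Step 2: U1 = 521; m = 5; total draws C(10,2) = 45; favorable C(5,2) = 10; P = 2/9; answer 2/9

2/9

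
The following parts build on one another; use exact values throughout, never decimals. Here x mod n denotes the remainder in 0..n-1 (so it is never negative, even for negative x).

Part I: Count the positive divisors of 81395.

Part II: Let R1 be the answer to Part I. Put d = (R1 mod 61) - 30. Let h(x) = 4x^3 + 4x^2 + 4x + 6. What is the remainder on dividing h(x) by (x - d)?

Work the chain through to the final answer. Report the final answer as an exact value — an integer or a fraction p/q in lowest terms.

-40738

Part I: 81395 = 5 * 73 * 223; number of divisors = (1+1) * (1+1) * (1+1) = 8; answer 8
Part II: R1 = 8; d = -22; remainder = value at the root: 4*(-22)^3 + 4*(-22)^2 + 4*(-22)^1 + 6 = (-42592) + (1936) + (-88) + (6) = -40738; answer -40738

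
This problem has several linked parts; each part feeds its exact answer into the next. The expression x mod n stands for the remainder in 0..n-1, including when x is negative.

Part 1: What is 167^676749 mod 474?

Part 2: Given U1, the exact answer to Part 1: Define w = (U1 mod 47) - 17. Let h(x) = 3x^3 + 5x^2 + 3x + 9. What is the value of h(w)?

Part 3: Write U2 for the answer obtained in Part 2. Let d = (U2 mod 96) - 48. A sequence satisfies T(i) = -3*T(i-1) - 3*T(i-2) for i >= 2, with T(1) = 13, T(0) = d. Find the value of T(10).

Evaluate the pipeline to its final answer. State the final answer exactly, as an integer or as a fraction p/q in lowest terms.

5589

Part 1: squarings mod 474: 167^1=167, 167^2=397, 167^4=241, 167^8=253, 167^16=19, 167^32=361, 167^64=445, 167^128=367, 167^256=73, 167^512=115, 167^1024=427, 167^2048=313, 167^4096=325, 167^8192=397, 167^16384=241, 167^32768=253, 167^65536=19, 167^131072=361, 167^262144=445, 167^524288=367; 167^676749 = 167^1 * 167^4 * 167^8 * 167^128 * 167^256 * 167^512 * 167^4096 * 167^16384 * 167^131072 * 167^524288 = 131 (mod 474); answer 131
Part 2: U1 = 131; w = 20; 3*(20)^3 + 5*(20)^2 + 3*(20)^1 + 9 = (24000) + (2000) + (60) + (9) = 26069; answer 26069
Part 3: U2 = 26069; d = 5; T(2) = -3*(13) - 3*(5) = -54; iterating: T(2)=-54, T(3)=123, T(4)=-207, T(5)=252, T(6)=-135, T(7)=-351, T(8)=1458, T(9)=-3321, T(10)=5589; answer 5589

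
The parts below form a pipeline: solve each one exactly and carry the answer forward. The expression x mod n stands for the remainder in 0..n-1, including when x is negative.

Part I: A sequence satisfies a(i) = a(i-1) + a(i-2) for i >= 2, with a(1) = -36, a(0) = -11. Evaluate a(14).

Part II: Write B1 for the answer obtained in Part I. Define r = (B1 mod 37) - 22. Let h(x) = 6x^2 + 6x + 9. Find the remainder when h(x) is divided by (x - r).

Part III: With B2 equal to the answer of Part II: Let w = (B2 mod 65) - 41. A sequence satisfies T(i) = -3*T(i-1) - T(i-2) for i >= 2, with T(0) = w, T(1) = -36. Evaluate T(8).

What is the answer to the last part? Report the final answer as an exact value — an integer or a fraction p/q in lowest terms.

37794

Part I: a(2) = 1*(-36) + 1*(-11) = -47; iterating: a(2)=-47, a(3)=-83, a(4)=-130, a(5)=-213, a(6)=-343, a(7)=-556, a(8)=-899, a(9)=-1455, a(10)=-2354, a(11)=-3809, a(12)=-6163, a(13)=-9972, a(14)=-16135; answer -16135
Part II: B1 = -16135; r = 12; remainder = value at the root: 6*(12)^2 + 6*(12)^1 + 9 = (864) + (72) + (9) = 945; answer 945
Part III: B2 = 945; w = -6; T(2) = -3*(-36) - 1*(-6) = 114; iterating: T(2)=114, T(3)=-306, T(4)=804, T(5)=-2106, T(6)=5514, T(7)=-14436, T(8)=37794; answer 37794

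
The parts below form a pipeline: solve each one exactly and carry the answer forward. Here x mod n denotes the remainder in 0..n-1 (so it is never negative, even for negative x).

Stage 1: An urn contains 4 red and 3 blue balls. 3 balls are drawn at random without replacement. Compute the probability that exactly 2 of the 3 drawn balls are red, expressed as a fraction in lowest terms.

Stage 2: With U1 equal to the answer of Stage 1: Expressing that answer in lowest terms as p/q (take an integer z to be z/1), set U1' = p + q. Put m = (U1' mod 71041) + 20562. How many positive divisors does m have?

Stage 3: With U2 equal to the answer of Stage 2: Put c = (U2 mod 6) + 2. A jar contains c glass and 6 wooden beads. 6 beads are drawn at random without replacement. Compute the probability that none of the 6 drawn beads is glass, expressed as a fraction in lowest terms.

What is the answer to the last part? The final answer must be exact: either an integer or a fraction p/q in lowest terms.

Stage 1: total draws C(7,3) = 35; favorable C(4,2)*C(3,1) = 18; P = 18/35; answer 18/35
Stage 2: U1 = 18/35; threaded value p + q = 53; m = 20615; 20615 = 5 * 7 * 19 * 31; number of divisors = (1+1) * (1+1) * (1+1) * (1+1) = 16; answer 16
Stage 3: U2 = 16; c = 6; total draws C(12,6) = 924; favorable C(6,6) = 1; P = 1/924; answer 1/924

1/924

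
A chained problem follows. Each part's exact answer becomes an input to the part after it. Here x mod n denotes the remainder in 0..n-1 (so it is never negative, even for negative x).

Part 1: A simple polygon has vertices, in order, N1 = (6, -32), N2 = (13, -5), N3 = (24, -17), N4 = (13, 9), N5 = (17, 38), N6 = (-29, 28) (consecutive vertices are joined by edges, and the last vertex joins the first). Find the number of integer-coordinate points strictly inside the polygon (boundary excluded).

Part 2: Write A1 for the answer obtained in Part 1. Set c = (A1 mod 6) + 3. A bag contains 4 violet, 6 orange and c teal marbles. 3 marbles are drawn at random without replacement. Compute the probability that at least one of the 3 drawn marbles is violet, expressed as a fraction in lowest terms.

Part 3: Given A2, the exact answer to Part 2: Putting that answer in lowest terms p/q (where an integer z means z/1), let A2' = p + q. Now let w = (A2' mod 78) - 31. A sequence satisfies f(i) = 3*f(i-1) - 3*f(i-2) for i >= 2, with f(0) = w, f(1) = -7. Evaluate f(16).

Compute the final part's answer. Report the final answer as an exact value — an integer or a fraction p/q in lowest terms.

-544563

Part 1: cross terms: (6*-5 - 13*-32)=386, (13*-17 - 24*-5)=-101, (24*9 - 13*-17)=437, (13*38 - 17*9)=341, (17*28 - -29*38)=1578, (-29*-32 - 6*28)=760; twice the area = |3401| = 3401; area = 3401/2; boundary points = 1 + 1 + 1 + 1 + 2 + 5 = 11; strictly interior points = area - boundary/2 + 1 = 1696; answer 1696
Part 2: A1 = 1696; c = 7; total draws C(17,3) = 680; complement C(13,3) = 286; favorable 680 - 286 = 394; P = 197/340; answer 197/340
Part 3: A2 = 197/340; threaded value p + q = 537; w = 38; f(2) = 3*(-7) - 3*(38) = -135; iterating: f(2)=-135, f(3)=-384, f(4)=-747, f(5)=-1089, f(6)=-1026, f(7)=189, f(8)=3645, f(9)=10368, f(10)=20169, f(11)=29403, f(12)=27702, f(13)=-5103, f(14)=-98415, f(15)=-279936, f(16)=-544563; answer -544563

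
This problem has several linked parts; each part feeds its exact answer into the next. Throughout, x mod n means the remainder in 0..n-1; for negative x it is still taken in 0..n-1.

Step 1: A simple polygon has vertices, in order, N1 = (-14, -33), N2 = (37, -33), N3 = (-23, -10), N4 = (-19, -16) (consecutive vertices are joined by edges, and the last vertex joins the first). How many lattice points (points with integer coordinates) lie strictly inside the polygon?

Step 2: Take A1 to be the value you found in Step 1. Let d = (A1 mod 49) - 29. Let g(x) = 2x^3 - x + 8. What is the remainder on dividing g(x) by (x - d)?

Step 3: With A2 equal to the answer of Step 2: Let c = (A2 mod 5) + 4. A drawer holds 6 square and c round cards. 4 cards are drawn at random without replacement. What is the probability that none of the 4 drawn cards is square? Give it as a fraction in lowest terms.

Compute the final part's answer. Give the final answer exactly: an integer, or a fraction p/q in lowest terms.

10/143

Step 1: cross terms: (-14*-33 - 37*-33)=1683, (37*-10 - -23*-33)=-1129, (-23*-16 - -19*-10)=178, (-19*-33 - -14*-16)=403; twice the area = |1135| = 1135; area = 1135/2; boundary points = 51 + 1 + 2 + 1 = 55; strictly interior points = area - boundary/2 + 1 = 541; answer 541
Step 2: A1 = 541; d = -27; remainder = value at the root: 2*(-27)^3 - 1*(-27)^1 + 8 = (-39366) + (27) + (8) = -39331; answer -39331
Step 3: A2 = -39331; c = 8; total draws C(14,4) = 1001; favorable C(8,4) = 70; P = 10/143; answer 10/143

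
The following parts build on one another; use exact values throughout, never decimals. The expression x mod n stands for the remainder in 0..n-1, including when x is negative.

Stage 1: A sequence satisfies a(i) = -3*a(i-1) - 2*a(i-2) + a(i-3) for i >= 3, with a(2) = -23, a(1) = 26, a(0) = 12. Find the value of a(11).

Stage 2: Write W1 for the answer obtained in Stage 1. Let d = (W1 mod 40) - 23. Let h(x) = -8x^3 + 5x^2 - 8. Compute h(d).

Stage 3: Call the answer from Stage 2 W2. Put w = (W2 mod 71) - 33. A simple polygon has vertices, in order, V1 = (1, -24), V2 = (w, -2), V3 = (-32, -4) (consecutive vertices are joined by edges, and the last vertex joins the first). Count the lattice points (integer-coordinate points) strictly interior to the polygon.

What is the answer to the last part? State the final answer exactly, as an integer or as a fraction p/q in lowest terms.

Stage 1: a(3) = -3*(-23) - 2*(26) + 1*(12) = 29; iterating: a(3)=29, a(4)=-15, a(5)=-36, a(6)=167, a(7)=-444, a(8)=962, a(9)=-1831, a(10)=3125, a(11)=-4751; answer -4751
Stage 2: W1 = -4751; d = -14; -8*(-14)^3 + 5*(-14)^2 - 8 = (21952) + (980) + (-8) = 22924; answer 22924
Stage 3: W2 = 22924; w = 29; cross terms: (1*-2 - 29*-24)=694, (29*-4 - -32*-2)=-180, (-32*-24 - 1*-4)=772; twice the area = |1286| = 1286; area = 643; boundary points = 2 + 1 + 1 = 4; strictly interior points = area - boundary/2 + 1 = 642; answer 642

642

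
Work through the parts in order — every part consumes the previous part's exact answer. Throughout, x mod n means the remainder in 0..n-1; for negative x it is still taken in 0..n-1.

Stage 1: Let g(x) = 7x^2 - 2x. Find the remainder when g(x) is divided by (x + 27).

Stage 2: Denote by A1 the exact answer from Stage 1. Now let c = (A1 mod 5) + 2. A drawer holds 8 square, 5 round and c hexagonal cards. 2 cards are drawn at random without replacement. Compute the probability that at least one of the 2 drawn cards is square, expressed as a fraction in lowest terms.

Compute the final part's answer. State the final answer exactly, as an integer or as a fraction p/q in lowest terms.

Stage 1: remainder = value at the root: 7*(-27)^2 - 2*(-27)^1 = (5103) + (54) = 5157; answer 5157
Stage 2: A1 = 5157; c = 4; total draws C(17,2) = 136; complement C(9,2) = 36; favorable 136 - 36 = 100; P = 25/34; answer 25/34

25/34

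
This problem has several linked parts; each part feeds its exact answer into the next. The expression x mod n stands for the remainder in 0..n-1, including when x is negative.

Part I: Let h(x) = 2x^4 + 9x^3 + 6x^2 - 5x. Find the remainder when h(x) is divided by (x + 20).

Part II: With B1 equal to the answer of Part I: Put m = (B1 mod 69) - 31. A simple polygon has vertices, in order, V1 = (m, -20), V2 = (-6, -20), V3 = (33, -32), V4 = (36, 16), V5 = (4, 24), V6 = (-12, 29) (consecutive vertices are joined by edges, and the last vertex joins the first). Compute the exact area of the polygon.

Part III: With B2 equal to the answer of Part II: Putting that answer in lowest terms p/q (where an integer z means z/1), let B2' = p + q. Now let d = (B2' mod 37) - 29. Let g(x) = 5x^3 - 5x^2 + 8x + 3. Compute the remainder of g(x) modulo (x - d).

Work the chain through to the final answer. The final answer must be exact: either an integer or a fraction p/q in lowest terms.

Part I: remainder = value at the root: 2*(-20)^4 + 9*(-20)^3 + 6*(-20)^2 - 5*(-20)^1 = (320000) + (-72000) + (2400) + (100) = 250500; answer 250500
Part II: B1 = 250500; m = -1; cross terms: (-1*-20 - -6*-20)=-100, (-6*-32 - 33*-20)=852, (33*16 - 36*-32)=1680, (36*24 - 4*16)=800, (4*29 - -12*24)=404, (-12*-20 - -1*29)=269; twice the area = |3905| = 3905; area = 3905/2; answer 3905/2
Part III: B2 = 3905/2; threaded value p + q = 3907; d = -7; remainder = value at the root: 5*(-7)^3 - 5*(-7)^2 + 8*(-7)^1 + 3 = (-1715) + (-245) + (-56) + (3) = -2013; answer -2013

-2013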